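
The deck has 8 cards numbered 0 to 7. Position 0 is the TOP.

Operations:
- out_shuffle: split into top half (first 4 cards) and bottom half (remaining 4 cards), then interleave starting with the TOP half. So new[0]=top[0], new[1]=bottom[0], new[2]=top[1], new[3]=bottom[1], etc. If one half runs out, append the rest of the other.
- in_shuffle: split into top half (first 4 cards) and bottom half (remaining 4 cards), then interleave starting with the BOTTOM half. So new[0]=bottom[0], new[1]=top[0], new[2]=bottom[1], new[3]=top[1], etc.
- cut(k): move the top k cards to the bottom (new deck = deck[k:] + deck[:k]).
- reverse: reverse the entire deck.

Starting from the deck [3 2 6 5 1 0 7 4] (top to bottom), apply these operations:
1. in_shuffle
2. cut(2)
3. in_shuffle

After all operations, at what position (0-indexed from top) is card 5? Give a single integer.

After op 1 (in_shuffle): [1 3 0 2 7 6 4 5]
After op 2 (cut(2)): [0 2 7 6 4 5 1 3]
After op 3 (in_shuffle): [4 0 5 2 1 7 3 6]
Card 5 is at position 2.

Answer: 2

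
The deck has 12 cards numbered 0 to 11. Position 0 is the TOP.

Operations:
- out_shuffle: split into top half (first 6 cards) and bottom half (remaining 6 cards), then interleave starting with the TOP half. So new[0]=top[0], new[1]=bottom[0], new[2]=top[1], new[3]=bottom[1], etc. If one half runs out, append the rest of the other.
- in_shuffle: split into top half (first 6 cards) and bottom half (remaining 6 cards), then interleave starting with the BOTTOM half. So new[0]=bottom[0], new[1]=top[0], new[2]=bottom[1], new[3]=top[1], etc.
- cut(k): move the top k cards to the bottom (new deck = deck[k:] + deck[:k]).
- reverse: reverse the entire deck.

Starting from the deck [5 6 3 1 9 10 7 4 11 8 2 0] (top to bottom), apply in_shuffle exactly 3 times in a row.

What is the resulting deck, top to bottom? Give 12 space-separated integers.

Answer: 9 8 6 7 0 1 11 5 10 2 3 4

Derivation:
After op 1 (in_shuffle): [7 5 4 6 11 3 8 1 2 9 0 10]
After op 2 (in_shuffle): [8 7 1 5 2 4 9 6 0 11 10 3]
After op 3 (in_shuffle): [9 8 6 7 0 1 11 5 10 2 3 4]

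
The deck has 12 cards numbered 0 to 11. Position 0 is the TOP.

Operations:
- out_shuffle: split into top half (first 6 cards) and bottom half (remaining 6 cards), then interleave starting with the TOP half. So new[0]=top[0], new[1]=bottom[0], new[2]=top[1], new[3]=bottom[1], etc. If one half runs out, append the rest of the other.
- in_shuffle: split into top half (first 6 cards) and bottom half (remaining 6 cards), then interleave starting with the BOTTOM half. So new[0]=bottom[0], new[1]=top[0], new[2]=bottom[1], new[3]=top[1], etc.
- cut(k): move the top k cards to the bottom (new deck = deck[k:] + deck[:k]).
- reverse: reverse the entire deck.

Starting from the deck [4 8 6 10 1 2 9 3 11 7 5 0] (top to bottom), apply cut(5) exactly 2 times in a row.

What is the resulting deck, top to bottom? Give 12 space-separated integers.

After op 1 (cut(5)): [2 9 3 11 7 5 0 4 8 6 10 1]
After op 2 (cut(5)): [5 0 4 8 6 10 1 2 9 3 11 7]

Answer: 5 0 4 8 6 10 1 2 9 3 11 7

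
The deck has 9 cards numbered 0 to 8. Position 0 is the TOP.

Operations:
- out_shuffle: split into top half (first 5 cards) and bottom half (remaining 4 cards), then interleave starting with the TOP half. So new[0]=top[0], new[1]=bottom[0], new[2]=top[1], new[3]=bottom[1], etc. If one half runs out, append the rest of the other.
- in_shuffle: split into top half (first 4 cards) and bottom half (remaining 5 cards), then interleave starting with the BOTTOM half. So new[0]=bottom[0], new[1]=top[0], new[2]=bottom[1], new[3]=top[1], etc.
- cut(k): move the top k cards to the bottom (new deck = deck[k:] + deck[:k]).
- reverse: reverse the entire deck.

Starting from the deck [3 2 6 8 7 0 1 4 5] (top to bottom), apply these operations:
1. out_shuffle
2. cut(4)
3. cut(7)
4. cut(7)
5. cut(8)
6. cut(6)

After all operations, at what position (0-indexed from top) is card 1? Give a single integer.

After op 1 (out_shuffle): [3 0 2 1 6 4 8 5 7]
After op 2 (cut(4)): [6 4 8 5 7 3 0 2 1]
After op 3 (cut(7)): [2 1 6 4 8 5 7 3 0]
After op 4 (cut(7)): [3 0 2 1 6 4 8 5 7]
After op 5 (cut(8)): [7 3 0 2 1 6 4 8 5]
After op 6 (cut(6)): [4 8 5 7 3 0 2 1 6]
Card 1 is at position 7.

Answer: 7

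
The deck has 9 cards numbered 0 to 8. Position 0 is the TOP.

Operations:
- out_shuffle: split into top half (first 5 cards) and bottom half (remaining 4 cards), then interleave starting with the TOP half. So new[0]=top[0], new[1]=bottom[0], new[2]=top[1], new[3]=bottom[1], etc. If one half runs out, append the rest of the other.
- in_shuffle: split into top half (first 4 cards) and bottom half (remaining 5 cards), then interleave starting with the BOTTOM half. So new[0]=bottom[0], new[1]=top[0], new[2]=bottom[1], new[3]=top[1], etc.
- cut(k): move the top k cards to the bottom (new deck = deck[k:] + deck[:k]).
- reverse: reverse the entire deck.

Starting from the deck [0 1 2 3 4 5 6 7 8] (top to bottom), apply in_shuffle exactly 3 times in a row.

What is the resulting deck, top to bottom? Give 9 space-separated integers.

After op 1 (in_shuffle): [4 0 5 1 6 2 7 3 8]
After op 2 (in_shuffle): [6 4 2 0 7 5 3 1 8]
After op 3 (in_shuffle): [7 6 5 4 3 2 1 0 8]

Answer: 7 6 5 4 3 2 1 0 8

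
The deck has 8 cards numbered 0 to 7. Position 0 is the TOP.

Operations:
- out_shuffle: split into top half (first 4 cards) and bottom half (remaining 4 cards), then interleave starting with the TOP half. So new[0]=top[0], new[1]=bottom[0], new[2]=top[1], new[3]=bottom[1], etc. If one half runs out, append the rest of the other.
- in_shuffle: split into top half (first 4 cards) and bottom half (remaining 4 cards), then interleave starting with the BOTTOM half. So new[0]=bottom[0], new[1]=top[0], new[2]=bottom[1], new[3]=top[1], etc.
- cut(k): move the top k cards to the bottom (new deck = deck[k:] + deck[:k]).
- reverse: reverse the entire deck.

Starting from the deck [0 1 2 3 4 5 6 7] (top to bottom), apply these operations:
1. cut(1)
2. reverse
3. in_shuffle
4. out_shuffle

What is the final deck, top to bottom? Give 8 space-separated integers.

Answer: 4 2 0 6 3 1 7 5

Derivation:
After op 1 (cut(1)): [1 2 3 4 5 6 7 0]
After op 2 (reverse): [0 7 6 5 4 3 2 1]
After op 3 (in_shuffle): [4 0 3 7 2 6 1 5]
After op 4 (out_shuffle): [4 2 0 6 3 1 7 5]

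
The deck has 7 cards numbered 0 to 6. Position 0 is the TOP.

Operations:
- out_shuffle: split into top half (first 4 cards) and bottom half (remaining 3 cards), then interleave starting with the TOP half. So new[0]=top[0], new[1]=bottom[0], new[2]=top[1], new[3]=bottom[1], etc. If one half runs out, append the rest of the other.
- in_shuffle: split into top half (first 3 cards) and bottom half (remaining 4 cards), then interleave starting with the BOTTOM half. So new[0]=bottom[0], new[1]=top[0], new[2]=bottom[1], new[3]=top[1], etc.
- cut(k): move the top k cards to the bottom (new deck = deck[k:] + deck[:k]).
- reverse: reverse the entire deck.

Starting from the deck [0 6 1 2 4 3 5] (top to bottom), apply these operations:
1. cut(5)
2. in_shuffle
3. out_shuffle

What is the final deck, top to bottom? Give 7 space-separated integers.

Answer: 6 2 3 0 1 4 5

Derivation:
After op 1 (cut(5)): [3 5 0 6 1 2 4]
After op 2 (in_shuffle): [6 3 1 5 2 0 4]
After op 3 (out_shuffle): [6 2 3 0 1 4 5]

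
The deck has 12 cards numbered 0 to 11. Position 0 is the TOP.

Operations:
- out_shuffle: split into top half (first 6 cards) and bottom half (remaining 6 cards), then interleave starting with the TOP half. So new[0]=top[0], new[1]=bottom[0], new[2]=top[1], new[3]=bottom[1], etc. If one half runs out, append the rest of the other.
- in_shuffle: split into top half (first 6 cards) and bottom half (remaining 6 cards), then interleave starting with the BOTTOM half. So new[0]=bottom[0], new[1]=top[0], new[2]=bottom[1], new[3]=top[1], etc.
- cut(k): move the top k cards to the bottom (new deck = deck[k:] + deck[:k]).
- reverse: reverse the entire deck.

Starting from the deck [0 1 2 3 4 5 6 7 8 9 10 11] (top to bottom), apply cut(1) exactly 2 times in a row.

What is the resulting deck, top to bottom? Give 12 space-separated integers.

Answer: 2 3 4 5 6 7 8 9 10 11 0 1

Derivation:
After op 1 (cut(1)): [1 2 3 4 5 6 7 8 9 10 11 0]
After op 2 (cut(1)): [2 3 4 5 6 7 8 9 10 11 0 1]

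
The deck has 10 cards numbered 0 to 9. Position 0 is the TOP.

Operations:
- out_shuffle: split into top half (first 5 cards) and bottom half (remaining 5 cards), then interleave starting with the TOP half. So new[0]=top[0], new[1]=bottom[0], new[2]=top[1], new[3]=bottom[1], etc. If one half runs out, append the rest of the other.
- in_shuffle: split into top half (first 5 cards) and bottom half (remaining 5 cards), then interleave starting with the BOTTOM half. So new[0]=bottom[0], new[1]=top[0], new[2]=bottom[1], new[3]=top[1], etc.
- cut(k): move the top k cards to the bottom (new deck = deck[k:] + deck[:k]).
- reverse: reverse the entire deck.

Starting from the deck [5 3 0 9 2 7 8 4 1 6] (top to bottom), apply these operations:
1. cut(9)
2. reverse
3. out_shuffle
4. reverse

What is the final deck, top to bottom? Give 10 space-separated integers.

Answer: 6 2 5 7 3 8 0 4 9 1

Derivation:
After op 1 (cut(9)): [6 5 3 0 9 2 7 8 4 1]
After op 2 (reverse): [1 4 8 7 2 9 0 3 5 6]
After op 3 (out_shuffle): [1 9 4 0 8 3 7 5 2 6]
After op 4 (reverse): [6 2 5 7 3 8 0 4 9 1]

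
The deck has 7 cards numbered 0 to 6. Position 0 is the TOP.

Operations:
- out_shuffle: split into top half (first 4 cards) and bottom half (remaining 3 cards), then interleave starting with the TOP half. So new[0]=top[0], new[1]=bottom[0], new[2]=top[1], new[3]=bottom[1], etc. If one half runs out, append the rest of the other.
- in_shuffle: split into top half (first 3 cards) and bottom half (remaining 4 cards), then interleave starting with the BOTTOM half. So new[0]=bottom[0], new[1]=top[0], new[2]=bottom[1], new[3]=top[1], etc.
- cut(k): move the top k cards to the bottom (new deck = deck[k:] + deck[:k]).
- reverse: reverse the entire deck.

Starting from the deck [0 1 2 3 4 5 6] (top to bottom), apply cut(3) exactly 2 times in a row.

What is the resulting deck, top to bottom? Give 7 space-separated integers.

After op 1 (cut(3)): [3 4 5 6 0 1 2]
After op 2 (cut(3)): [6 0 1 2 3 4 5]

Answer: 6 0 1 2 3 4 5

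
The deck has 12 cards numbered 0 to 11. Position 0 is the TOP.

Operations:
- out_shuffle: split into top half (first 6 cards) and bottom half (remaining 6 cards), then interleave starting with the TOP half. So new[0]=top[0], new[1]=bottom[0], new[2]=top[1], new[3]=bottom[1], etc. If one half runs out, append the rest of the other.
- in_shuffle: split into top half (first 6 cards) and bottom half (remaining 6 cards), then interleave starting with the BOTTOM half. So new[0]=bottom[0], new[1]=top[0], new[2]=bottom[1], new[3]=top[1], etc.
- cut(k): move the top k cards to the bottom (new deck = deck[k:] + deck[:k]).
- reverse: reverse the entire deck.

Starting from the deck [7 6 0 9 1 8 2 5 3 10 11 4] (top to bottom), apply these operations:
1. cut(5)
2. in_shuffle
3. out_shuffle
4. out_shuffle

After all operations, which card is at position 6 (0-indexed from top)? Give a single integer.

After op 1 (cut(5)): [8 2 5 3 10 11 4 7 6 0 9 1]
After op 2 (in_shuffle): [4 8 7 2 6 5 0 3 9 10 1 11]
After op 3 (out_shuffle): [4 0 8 3 7 9 2 10 6 1 5 11]
After op 4 (out_shuffle): [4 2 0 10 8 6 3 1 7 5 9 11]
Position 6: card 3.

Answer: 3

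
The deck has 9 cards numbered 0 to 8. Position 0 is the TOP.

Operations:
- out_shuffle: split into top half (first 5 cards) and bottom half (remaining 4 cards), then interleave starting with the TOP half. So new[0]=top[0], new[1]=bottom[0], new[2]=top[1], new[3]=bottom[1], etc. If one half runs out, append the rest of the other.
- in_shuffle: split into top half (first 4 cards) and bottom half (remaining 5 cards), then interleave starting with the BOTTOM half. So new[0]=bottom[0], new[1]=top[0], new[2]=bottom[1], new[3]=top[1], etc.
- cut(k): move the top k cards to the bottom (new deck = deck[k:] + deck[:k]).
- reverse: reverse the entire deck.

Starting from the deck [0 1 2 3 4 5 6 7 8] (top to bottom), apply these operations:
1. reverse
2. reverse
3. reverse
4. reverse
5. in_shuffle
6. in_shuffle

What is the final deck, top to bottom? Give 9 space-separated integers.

Answer: 6 4 2 0 7 5 3 1 8

Derivation:
After op 1 (reverse): [8 7 6 5 4 3 2 1 0]
After op 2 (reverse): [0 1 2 3 4 5 6 7 8]
After op 3 (reverse): [8 7 6 5 4 3 2 1 0]
After op 4 (reverse): [0 1 2 3 4 5 6 7 8]
After op 5 (in_shuffle): [4 0 5 1 6 2 7 3 8]
After op 6 (in_shuffle): [6 4 2 0 7 5 3 1 8]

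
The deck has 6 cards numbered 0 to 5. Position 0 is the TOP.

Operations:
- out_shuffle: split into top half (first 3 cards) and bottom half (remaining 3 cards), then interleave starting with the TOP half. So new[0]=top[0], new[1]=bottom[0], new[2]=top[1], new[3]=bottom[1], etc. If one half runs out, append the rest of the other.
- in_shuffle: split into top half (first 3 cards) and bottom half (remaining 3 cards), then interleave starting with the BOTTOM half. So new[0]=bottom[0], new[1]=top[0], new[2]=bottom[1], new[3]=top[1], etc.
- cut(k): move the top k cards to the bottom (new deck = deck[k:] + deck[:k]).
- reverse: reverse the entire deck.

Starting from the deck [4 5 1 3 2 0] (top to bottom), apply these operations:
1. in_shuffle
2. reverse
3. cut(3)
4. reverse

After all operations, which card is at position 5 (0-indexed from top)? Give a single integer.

Answer: 2

Derivation:
After op 1 (in_shuffle): [3 4 2 5 0 1]
After op 2 (reverse): [1 0 5 2 4 3]
After op 3 (cut(3)): [2 4 3 1 0 5]
After op 4 (reverse): [5 0 1 3 4 2]
Position 5: card 2.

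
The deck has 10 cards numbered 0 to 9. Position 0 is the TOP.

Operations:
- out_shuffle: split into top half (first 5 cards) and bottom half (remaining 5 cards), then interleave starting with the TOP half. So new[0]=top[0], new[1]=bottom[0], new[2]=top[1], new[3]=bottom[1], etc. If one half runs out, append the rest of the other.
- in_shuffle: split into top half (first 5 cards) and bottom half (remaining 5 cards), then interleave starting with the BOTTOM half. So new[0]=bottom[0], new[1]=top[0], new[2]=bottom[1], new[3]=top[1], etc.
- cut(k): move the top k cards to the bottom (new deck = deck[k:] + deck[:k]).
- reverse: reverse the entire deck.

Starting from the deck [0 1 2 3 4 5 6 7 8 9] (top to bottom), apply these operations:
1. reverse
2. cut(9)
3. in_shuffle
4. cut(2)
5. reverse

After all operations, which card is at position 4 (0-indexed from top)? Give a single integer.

Answer: 7

Derivation:
After op 1 (reverse): [9 8 7 6 5 4 3 2 1 0]
After op 2 (cut(9)): [0 9 8 7 6 5 4 3 2 1]
After op 3 (in_shuffle): [5 0 4 9 3 8 2 7 1 6]
After op 4 (cut(2)): [4 9 3 8 2 7 1 6 5 0]
After op 5 (reverse): [0 5 6 1 7 2 8 3 9 4]
Position 4: card 7.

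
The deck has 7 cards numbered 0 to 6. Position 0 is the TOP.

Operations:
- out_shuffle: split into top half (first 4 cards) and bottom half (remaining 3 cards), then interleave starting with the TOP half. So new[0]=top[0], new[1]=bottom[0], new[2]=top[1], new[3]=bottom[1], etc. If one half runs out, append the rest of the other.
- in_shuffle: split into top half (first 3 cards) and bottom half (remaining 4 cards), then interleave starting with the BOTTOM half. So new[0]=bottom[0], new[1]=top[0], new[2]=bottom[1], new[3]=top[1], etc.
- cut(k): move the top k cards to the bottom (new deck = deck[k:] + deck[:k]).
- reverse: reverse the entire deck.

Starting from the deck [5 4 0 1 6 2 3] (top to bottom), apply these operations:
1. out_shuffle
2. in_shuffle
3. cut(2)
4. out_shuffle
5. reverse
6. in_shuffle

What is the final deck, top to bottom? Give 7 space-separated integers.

Answer: 2 4 6 5 1 3 0

Derivation:
After op 1 (out_shuffle): [5 6 4 2 0 3 1]
After op 2 (in_shuffle): [2 5 0 6 3 4 1]
After op 3 (cut(2)): [0 6 3 4 1 2 5]
After op 4 (out_shuffle): [0 1 6 2 3 5 4]
After op 5 (reverse): [4 5 3 2 6 1 0]
After op 6 (in_shuffle): [2 4 6 5 1 3 0]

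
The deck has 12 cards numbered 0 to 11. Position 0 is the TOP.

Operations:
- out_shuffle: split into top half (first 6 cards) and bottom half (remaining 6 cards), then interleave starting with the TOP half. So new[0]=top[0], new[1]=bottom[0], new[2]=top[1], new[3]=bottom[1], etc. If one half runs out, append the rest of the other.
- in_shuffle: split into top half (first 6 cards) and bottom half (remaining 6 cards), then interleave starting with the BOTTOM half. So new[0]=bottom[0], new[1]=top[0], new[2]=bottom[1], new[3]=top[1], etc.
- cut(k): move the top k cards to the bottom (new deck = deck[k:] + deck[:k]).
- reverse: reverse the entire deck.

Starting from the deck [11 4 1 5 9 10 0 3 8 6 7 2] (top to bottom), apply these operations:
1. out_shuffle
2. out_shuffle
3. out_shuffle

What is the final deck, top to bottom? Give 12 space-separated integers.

After op 1 (out_shuffle): [11 0 4 3 1 8 5 6 9 7 10 2]
After op 2 (out_shuffle): [11 5 0 6 4 9 3 7 1 10 8 2]
After op 3 (out_shuffle): [11 3 5 7 0 1 6 10 4 8 9 2]

Answer: 11 3 5 7 0 1 6 10 4 8 9 2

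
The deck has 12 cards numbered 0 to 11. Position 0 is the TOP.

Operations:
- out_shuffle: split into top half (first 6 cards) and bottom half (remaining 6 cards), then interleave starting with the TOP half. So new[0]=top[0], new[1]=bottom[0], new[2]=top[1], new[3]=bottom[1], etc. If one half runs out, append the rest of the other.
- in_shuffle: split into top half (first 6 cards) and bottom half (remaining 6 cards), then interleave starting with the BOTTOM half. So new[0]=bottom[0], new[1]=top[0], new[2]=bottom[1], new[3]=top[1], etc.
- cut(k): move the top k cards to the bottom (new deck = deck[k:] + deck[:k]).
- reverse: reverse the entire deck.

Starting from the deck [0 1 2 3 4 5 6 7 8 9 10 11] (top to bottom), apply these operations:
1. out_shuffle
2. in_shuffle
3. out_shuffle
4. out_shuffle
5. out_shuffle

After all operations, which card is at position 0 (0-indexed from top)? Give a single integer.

After op 1 (out_shuffle): [0 6 1 7 2 8 3 9 4 10 5 11]
After op 2 (in_shuffle): [3 0 9 6 4 1 10 7 5 2 11 8]
After op 3 (out_shuffle): [3 10 0 7 9 5 6 2 4 11 1 8]
After op 4 (out_shuffle): [3 6 10 2 0 4 7 11 9 1 5 8]
After op 5 (out_shuffle): [3 7 6 11 10 9 2 1 0 5 4 8]
Position 0: card 3.

Answer: 3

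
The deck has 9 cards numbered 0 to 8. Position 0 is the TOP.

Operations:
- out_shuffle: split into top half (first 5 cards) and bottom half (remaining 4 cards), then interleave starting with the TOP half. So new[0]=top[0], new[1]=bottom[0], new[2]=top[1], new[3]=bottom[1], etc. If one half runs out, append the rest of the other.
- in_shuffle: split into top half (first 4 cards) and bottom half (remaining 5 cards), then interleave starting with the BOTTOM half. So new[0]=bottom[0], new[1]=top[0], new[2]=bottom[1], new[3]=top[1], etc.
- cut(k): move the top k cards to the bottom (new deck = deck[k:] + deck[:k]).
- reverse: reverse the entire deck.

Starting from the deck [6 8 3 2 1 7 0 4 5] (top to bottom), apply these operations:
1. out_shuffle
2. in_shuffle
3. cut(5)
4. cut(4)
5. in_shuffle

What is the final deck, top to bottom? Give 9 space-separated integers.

Answer: 2 3 8 6 5 4 0 7 1

Derivation:
After op 1 (out_shuffle): [6 7 8 0 3 4 2 5 1]
After op 2 (in_shuffle): [3 6 4 7 2 8 5 0 1]
After op 3 (cut(5)): [8 5 0 1 3 6 4 7 2]
After op 4 (cut(4)): [3 6 4 7 2 8 5 0 1]
After op 5 (in_shuffle): [2 3 8 6 5 4 0 7 1]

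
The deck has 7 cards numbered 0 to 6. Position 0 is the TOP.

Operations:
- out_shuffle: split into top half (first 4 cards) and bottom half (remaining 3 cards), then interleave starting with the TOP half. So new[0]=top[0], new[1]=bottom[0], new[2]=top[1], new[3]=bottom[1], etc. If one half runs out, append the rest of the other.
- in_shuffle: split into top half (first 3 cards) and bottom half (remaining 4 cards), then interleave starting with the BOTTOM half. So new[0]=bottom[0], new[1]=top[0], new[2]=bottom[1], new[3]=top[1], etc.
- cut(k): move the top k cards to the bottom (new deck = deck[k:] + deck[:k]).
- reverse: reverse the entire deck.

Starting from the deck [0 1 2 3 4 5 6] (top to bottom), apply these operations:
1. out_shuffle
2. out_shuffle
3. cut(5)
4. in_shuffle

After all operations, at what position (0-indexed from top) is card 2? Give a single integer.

Answer: 0

Derivation:
After op 1 (out_shuffle): [0 4 1 5 2 6 3]
After op 2 (out_shuffle): [0 2 4 6 1 3 5]
After op 3 (cut(5)): [3 5 0 2 4 6 1]
After op 4 (in_shuffle): [2 3 4 5 6 0 1]
Card 2 is at position 0.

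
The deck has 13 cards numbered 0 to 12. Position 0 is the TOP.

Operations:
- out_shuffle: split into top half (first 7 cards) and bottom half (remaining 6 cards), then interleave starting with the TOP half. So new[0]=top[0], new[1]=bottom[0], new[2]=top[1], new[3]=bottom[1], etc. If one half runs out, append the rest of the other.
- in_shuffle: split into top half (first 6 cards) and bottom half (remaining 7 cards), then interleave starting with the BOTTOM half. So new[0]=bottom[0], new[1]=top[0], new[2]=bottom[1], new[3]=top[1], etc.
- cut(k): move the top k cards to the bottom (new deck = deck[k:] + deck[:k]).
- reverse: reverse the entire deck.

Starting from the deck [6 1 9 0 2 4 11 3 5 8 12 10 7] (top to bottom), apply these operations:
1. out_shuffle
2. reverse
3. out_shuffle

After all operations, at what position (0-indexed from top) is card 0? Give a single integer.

Answer: 12

Derivation:
After op 1 (out_shuffle): [6 3 1 5 9 8 0 12 2 10 4 7 11]
After op 2 (reverse): [11 7 4 10 2 12 0 8 9 5 1 3 6]
After op 3 (out_shuffle): [11 8 7 9 4 5 10 1 2 3 12 6 0]
Card 0 is at position 12.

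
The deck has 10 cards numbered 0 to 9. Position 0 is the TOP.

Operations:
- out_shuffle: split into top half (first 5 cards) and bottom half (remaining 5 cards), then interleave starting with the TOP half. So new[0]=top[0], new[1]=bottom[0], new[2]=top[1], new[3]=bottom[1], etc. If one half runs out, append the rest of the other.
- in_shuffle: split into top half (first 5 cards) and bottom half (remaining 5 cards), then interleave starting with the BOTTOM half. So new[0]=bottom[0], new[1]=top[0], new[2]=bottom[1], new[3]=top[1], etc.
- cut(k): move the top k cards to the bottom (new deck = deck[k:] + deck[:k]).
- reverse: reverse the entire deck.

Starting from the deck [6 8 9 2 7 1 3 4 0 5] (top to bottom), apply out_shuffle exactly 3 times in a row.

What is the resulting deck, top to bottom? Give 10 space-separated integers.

Answer: 6 0 4 3 1 7 2 9 8 5

Derivation:
After op 1 (out_shuffle): [6 1 8 3 9 4 2 0 7 5]
After op 2 (out_shuffle): [6 4 1 2 8 0 3 7 9 5]
After op 3 (out_shuffle): [6 0 4 3 1 7 2 9 8 5]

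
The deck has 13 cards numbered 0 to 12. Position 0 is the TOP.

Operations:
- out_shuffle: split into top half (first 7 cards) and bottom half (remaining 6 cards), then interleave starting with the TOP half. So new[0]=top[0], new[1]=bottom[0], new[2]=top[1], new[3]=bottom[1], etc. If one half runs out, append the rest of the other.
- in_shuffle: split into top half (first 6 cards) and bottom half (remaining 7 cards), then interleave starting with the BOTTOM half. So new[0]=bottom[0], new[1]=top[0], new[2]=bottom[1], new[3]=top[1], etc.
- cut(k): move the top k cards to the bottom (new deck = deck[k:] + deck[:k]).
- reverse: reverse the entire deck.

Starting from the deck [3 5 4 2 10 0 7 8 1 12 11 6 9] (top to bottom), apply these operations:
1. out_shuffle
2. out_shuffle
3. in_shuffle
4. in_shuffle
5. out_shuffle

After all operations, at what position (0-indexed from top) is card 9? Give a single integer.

After op 1 (out_shuffle): [3 8 5 1 4 12 2 11 10 6 0 9 7]
After op 2 (out_shuffle): [3 11 8 10 5 6 1 0 4 9 12 7 2]
After op 3 (in_shuffle): [1 3 0 11 4 8 9 10 12 5 7 6 2]
After op 4 (in_shuffle): [9 1 10 3 12 0 5 11 7 4 6 8 2]
After op 5 (out_shuffle): [9 11 1 7 10 4 3 6 12 8 0 2 5]
Card 9 is at position 0.

Answer: 0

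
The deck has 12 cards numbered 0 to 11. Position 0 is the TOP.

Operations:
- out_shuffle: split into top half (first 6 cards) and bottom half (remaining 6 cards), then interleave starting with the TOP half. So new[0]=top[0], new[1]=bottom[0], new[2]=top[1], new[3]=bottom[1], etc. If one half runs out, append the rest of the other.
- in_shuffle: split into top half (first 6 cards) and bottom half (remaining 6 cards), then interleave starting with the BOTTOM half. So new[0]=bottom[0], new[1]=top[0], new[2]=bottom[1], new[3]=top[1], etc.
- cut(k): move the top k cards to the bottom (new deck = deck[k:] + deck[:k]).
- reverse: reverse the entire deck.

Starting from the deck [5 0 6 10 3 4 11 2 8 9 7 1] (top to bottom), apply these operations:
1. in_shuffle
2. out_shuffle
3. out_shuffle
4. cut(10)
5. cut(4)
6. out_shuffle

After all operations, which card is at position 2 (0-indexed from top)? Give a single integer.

Answer: 3

Derivation:
After op 1 (in_shuffle): [11 5 2 0 8 6 9 10 7 3 1 4]
After op 2 (out_shuffle): [11 9 5 10 2 7 0 3 8 1 6 4]
After op 3 (out_shuffle): [11 0 9 3 5 8 10 1 2 6 7 4]
After op 4 (cut(10)): [7 4 11 0 9 3 5 8 10 1 2 6]
After op 5 (cut(4)): [9 3 5 8 10 1 2 6 7 4 11 0]
After op 6 (out_shuffle): [9 2 3 6 5 7 8 4 10 11 1 0]
Position 2: card 3.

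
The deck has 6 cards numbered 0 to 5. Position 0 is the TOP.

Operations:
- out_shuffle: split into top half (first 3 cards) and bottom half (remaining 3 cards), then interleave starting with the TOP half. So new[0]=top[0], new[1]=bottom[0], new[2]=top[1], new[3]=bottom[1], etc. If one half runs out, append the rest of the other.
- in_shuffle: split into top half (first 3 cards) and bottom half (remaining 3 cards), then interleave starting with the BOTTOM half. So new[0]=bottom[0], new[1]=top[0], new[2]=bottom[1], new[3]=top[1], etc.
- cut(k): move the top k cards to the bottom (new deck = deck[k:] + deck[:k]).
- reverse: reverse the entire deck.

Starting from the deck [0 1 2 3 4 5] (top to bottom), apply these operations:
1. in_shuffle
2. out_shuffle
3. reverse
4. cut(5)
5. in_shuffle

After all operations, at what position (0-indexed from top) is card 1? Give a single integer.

After op 1 (in_shuffle): [3 0 4 1 5 2]
After op 2 (out_shuffle): [3 1 0 5 4 2]
After op 3 (reverse): [2 4 5 0 1 3]
After op 4 (cut(5)): [3 2 4 5 0 1]
After op 5 (in_shuffle): [5 3 0 2 1 4]
Card 1 is at position 4.

Answer: 4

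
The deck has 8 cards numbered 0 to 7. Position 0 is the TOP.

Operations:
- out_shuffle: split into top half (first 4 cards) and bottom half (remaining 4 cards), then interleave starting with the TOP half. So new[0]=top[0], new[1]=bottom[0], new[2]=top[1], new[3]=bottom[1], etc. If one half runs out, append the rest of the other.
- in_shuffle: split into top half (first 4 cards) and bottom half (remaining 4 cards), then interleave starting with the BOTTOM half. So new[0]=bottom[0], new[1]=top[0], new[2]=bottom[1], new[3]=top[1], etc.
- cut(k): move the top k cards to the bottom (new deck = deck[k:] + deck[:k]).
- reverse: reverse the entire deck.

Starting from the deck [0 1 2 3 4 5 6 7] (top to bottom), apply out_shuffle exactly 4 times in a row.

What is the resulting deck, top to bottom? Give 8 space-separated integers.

After op 1 (out_shuffle): [0 4 1 5 2 6 3 7]
After op 2 (out_shuffle): [0 2 4 6 1 3 5 7]
After op 3 (out_shuffle): [0 1 2 3 4 5 6 7]
After op 4 (out_shuffle): [0 4 1 5 2 6 3 7]

Answer: 0 4 1 5 2 6 3 7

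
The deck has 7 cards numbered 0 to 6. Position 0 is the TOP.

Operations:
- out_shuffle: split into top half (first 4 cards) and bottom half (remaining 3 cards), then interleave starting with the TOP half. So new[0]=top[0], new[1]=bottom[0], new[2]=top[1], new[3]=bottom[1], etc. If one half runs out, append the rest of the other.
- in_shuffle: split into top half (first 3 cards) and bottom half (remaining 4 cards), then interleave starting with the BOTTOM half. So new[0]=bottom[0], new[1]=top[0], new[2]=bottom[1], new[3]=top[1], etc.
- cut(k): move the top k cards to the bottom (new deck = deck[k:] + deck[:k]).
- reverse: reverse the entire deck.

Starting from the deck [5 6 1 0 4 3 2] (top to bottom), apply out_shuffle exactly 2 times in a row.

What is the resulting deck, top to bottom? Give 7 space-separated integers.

Answer: 5 1 4 2 6 0 3

Derivation:
After op 1 (out_shuffle): [5 4 6 3 1 2 0]
After op 2 (out_shuffle): [5 1 4 2 6 0 3]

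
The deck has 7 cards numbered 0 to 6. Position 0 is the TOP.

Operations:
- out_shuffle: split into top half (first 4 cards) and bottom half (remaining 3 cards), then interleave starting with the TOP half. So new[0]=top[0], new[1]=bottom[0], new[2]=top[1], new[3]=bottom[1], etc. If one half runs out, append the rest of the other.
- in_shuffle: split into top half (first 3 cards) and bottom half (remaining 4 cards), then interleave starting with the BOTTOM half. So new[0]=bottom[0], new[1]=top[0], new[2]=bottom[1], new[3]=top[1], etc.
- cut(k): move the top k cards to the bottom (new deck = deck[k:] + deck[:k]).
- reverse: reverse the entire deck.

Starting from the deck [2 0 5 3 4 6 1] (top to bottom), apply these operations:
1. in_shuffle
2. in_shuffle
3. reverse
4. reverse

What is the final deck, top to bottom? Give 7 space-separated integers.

After op 1 (in_shuffle): [3 2 4 0 6 5 1]
After op 2 (in_shuffle): [0 3 6 2 5 4 1]
After op 3 (reverse): [1 4 5 2 6 3 0]
After op 4 (reverse): [0 3 6 2 5 4 1]

Answer: 0 3 6 2 5 4 1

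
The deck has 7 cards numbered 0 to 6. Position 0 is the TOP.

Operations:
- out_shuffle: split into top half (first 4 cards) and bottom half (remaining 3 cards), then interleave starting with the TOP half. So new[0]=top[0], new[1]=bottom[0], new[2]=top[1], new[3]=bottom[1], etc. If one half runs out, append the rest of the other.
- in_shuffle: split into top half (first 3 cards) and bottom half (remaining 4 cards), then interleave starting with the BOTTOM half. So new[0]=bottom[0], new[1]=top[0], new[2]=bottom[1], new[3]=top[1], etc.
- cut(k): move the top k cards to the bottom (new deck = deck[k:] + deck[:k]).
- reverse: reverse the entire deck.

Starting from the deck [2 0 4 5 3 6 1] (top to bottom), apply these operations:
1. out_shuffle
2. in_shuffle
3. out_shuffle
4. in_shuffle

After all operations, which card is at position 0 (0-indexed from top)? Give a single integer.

After op 1 (out_shuffle): [2 3 0 6 4 1 5]
After op 2 (in_shuffle): [6 2 4 3 1 0 5]
After op 3 (out_shuffle): [6 1 2 0 4 5 3]
After op 4 (in_shuffle): [0 6 4 1 5 2 3]
Position 0: card 0.

Answer: 0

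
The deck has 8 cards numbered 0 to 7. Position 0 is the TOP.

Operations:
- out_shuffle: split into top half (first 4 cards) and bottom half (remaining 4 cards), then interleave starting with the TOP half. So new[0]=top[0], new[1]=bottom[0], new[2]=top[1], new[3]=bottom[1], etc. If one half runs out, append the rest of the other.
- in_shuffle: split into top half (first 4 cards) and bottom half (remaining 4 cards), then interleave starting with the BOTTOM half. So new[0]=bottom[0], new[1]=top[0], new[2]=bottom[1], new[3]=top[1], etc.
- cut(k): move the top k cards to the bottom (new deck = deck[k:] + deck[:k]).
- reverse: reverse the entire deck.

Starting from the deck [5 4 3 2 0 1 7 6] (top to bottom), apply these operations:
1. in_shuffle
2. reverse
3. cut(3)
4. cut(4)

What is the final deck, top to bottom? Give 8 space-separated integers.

After op 1 (in_shuffle): [0 5 1 4 7 3 6 2]
After op 2 (reverse): [2 6 3 7 4 1 5 0]
After op 3 (cut(3)): [7 4 1 5 0 2 6 3]
After op 4 (cut(4)): [0 2 6 3 7 4 1 5]

Answer: 0 2 6 3 7 4 1 5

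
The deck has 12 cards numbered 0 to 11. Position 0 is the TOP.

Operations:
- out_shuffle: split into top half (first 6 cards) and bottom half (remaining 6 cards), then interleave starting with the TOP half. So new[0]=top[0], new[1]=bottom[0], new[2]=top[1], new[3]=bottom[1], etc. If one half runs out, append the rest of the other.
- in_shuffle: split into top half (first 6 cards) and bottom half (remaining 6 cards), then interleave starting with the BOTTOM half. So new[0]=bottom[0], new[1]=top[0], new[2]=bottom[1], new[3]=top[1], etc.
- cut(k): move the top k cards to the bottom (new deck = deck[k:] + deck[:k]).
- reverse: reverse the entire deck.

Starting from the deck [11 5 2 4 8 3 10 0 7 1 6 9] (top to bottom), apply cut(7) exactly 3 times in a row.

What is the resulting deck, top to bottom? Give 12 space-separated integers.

After op 1 (cut(7)): [0 7 1 6 9 11 5 2 4 8 3 10]
After op 2 (cut(7)): [2 4 8 3 10 0 7 1 6 9 11 5]
After op 3 (cut(7)): [1 6 9 11 5 2 4 8 3 10 0 7]

Answer: 1 6 9 11 5 2 4 8 3 10 0 7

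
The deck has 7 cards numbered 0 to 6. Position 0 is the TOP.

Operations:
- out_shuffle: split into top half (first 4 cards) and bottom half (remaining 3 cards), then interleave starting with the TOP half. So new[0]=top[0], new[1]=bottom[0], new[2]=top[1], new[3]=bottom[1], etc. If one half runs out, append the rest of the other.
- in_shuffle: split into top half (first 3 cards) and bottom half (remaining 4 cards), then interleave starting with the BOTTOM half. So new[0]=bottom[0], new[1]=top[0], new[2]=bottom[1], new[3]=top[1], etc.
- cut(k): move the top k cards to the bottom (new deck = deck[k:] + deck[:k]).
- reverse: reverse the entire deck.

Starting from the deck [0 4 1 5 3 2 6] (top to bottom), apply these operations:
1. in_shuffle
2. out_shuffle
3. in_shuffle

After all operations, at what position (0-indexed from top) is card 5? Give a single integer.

Answer: 1

Derivation:
After op 1 (in_shuffle): [5 0 3 4 2 1 6]
After op 2 (out_shuffle): [5 2 0 1 3 6 4]
After op 3 (in_shuffle): [1 5 3 2 6 0 4]
Card 5 is at position 1.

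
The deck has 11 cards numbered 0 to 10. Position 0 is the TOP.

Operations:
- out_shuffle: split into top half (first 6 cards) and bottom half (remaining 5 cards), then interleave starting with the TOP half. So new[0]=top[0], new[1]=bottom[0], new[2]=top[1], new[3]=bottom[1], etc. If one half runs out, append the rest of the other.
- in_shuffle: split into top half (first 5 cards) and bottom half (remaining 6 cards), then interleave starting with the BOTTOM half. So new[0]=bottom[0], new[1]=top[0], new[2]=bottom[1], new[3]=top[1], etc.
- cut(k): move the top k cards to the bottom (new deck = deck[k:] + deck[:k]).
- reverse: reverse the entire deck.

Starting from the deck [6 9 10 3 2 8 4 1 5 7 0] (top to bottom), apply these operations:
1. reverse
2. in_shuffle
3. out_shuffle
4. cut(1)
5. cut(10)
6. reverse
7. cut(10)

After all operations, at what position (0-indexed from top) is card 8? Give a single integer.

After op 1 (reverse): [0 7 5 1 4 8 2 3 10 9 6]
After op 2 (in_shuffle): [8 0 2 7 3 5 10 1 9 4 6]
After op 3 (out_shuffle): [8 10 0 1 2 9 7 4 3 6 5]
After op 4 (cut(1)): [10 0 1 2 9 7 4 3 6 5 8]
After op 5 (cut(10)): [8 10 0 1 2 9 7 4 3 6 5]
After op 6 (reverse): [5 6 3 4 7 9 2 1 0 10 8]
After op 7 (cut(10)): [8 5 6 3 4 7 9 2 1 0 10]
Card 8 is at position 0.

Answer: 0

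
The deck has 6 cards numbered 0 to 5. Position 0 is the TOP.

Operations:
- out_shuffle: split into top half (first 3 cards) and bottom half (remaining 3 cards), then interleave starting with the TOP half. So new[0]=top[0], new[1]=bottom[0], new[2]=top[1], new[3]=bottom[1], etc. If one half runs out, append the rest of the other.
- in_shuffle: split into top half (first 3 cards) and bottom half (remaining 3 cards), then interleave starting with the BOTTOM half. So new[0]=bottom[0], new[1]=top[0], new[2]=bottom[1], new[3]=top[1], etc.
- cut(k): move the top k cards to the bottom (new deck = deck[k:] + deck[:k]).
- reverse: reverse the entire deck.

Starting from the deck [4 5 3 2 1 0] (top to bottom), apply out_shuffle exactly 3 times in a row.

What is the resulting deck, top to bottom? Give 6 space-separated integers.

Answer: 4 3 1 5 2 0

Derivation:
After op 1 (out_shuffle): [4 2 5 1 3 0]
After op 2 (out_shuffle): [4 1 2 3 5 0]
After op 3 (out_shuffle): [4 3 1 5 2 0]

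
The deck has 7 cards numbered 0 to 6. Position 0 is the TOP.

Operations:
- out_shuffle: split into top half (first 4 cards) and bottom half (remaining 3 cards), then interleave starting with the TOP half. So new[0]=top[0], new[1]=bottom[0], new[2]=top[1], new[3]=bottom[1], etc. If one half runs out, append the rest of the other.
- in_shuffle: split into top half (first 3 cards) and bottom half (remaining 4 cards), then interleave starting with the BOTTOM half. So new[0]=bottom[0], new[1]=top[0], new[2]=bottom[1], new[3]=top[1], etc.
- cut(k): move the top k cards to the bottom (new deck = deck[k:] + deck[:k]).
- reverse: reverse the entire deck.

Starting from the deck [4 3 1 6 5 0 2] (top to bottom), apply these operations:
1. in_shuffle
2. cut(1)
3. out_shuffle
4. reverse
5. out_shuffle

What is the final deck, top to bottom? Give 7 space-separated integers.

After op 1 (in_shuffle): [6 4 5 3 0 1 2]
After op 2 (cut(1)): [4 5 3 0 1 2 6]
After op 3 (out_shuffle): [4 1 5 2 3 6 0]
After op 4 (reverse): [0 6 3 2 5 1 4]
After op 5 (out_shuffle): [0 5 6 1 3 4 2]

Answer: 0 5 6 1 3 4 2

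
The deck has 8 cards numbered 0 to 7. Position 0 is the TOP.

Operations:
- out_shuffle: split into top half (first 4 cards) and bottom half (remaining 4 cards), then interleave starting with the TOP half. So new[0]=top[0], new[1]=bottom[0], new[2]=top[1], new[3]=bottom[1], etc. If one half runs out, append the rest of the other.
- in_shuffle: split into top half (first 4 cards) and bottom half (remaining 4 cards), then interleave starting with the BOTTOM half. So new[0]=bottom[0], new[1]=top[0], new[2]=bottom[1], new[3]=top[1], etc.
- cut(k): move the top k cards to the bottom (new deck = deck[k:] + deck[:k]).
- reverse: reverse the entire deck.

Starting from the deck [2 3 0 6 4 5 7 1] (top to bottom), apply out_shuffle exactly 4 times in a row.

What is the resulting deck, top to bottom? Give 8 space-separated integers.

Answer: 2 4 3 5 0 7 6 1

Derivation:
After op 1 (out_shuffle): [2 4 3 5 0 7 6 1]
After op 2 (out_shuffle): [2 0 4 7 3 6 5 1]
After op 3 (out_shuffle): [2 3 0 6 4 5 7 1]
After op 4 (out_shuffle): [2 4 3 5 0 7 6 1]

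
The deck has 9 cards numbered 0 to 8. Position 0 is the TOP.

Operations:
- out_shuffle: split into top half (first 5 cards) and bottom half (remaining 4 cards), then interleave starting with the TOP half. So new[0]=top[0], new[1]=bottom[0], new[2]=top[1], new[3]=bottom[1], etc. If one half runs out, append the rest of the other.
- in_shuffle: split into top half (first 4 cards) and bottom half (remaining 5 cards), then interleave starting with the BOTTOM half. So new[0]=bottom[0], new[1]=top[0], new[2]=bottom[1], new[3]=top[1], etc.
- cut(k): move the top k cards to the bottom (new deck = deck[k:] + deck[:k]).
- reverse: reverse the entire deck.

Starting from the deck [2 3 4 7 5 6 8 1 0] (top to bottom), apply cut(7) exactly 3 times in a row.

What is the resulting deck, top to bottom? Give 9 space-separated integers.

After op 1 (cut(7)): [1 0 2 3 4 7 5 6 8]
After op 2 (cut(7)): [6 8 1 0 2 3 4 7 5]
After op 3 (cut(7)): [7 5 6 8 1 0 2 3 4]

Answer: 7 5 6 8 1 0 2 3 4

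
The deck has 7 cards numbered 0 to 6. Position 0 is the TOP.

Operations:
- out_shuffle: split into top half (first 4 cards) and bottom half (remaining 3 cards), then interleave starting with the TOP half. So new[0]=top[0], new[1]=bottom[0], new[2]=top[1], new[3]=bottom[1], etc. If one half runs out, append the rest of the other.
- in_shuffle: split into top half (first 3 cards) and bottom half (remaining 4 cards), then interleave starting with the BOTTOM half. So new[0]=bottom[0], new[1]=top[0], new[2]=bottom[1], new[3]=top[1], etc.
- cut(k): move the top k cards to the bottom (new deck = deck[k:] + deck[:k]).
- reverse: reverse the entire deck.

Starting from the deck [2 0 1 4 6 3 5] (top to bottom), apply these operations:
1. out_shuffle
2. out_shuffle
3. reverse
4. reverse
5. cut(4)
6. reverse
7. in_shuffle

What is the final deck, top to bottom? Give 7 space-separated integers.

Answer: 2 5 3 6 4 1 0

Derivation:
After op 1 (out_shuffle): [2 6 0 3 1 5 4]
After op 2 (out_shuffle): [2 1 6 5 0 4 3]
After op 3 (reverse): [3 4 0 5 6 1 2]
After op 4 (reverse): [2 1 6 5 0 4 3]
After op 5 (cut(4)): [0 4 3 2 1 6 5]
After op 6 (reverse): [5 6 1 2 3 4 0]
After op 7 (in_shuffle): [2 5 3 6 4 1 0]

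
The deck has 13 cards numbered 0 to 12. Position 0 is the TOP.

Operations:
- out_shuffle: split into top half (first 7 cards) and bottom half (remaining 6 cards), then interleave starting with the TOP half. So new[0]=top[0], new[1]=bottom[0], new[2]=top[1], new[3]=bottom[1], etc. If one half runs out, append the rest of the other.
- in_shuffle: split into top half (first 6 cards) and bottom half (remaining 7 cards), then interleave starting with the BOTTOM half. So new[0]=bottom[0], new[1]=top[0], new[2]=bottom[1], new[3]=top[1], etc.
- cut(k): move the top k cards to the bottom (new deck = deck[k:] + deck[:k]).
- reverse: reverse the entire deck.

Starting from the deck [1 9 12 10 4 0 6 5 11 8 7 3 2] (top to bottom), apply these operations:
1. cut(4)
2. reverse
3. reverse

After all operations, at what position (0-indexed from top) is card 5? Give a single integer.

Answer: 3

Derivation:
After op 1 (cut(4)): [4 0 6 5 11 8 7 3 2 1 9 12 10]
After op 2 (reverse): [10 12 9 1 2 3 7 8 11 5 6 0 4]
After op 3 (reverse): [4 0 6 5 11 8 7 3 2 1 9 12 10]
Card 5 is at position 3.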